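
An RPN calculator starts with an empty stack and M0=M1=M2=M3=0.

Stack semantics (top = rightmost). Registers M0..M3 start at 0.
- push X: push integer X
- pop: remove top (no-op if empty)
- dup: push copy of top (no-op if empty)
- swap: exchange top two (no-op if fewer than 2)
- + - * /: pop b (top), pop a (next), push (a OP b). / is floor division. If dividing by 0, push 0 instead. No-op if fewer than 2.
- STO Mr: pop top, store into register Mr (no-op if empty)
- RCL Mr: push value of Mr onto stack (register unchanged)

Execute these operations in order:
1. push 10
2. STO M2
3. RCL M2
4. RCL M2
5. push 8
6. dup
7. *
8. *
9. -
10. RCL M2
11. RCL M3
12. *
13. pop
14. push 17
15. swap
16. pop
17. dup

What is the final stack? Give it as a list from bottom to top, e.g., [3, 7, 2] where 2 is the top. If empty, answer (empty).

After op 1 (push 10): stack=[10] mem=[0,0,0,0]
After op 2 (STO M2): stack=[empty] mem=[0,0,10,0]
After op 3 (RCL M2): stack=[10] mem=[0,0,10,0]
After op 4 (RCL M2): stack=[10,10] mem=[0,0,10,0]
After op 5 (push 8): stack=[10,10,8] mem=[0,0,10,0]
After op 6 (dup): stack=[10,10,8,8] mem=[0,0,10,0]
After op 7 (*): stack=[10,10,64] mem=[0,0,10,0]
After op 8 (*): stack=[10,640] mem=[0,0,10,0]
After op 9 (-): stack=[-630] mem=[0,0,10,0]
After op 10 (RCL M2): stack=[-630,10] mem=[0,0,10,0]
After op 11 (RCL M3): stack=[-630,10,0] mem=[0,0,10,0]
After op 12 (*): stack=[-630,0] mem=[0,0,10,0]
After op 13 (pop): stack=[-630] mem=[0,0,10,0]
After op 14 (push 17): stack=[-630,17] mem=[0,0,10,0]
After op 15 (swap): stack=[17,-630] mem=[0,0,10,0]
After op 16 (pop): stack=[17] mem=[0,0,10,0]
After op 17 (dup): stack=[17,17] mem=[0,0,10,0]

Answer: [17, 17]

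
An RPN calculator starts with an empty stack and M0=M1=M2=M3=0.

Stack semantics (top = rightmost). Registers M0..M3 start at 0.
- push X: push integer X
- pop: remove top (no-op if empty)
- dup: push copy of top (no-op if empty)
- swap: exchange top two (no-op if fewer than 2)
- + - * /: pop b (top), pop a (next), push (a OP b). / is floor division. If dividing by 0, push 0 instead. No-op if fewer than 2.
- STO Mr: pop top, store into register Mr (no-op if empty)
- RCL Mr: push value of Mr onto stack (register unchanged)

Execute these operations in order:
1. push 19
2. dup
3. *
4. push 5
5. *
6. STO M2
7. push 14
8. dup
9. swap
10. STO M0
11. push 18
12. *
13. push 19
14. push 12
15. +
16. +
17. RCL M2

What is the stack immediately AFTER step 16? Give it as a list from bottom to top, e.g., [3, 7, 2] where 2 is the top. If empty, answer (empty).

After op 1 (push 19): stack=[19] mem=[0,0,0,0]
After op 2 (dup): stack=[19,19] mem=[0,0,0,0]
After op 3 (*): stack=[361] mem=[0,0,0,0]
After op 4 (push 5): stack=[361,5] mem=[0,0,0,0]
After op 5 (*): stack=[1805] mem=[0,0,0,0]
After op 6 (STO M2): stack=[empty] mem=[0,0,1805,0]
After op 7 (push 14): stack=[14] mem=[0,0,1805,0]
After op 8 (dup): stack=[14,14] mem=[0,0,1805,0]
After op 9 (swap): stack=[14,14] mem=[0,0,1805,0]
After op 10 (STO M0): stack=[14] mem=[14,0,1805,0]
After op 11 (push 18): stack=[14,18] mem=[14,0,1805,0]
After op 12 (*): stack=[252] mem=[14,0,1805,0]
After op 13 (push 19): stack=[252,19] mem=[14,0,1805,0]
After op 14 (push 12): stack=[252,19,12] mem=[14,0,1805,0]
After op 15 (+): stack=[252,31] mem=[14,0,1805,0]
After op 16 (+): stack=[283] mem=[14,0,1805,0]

[283]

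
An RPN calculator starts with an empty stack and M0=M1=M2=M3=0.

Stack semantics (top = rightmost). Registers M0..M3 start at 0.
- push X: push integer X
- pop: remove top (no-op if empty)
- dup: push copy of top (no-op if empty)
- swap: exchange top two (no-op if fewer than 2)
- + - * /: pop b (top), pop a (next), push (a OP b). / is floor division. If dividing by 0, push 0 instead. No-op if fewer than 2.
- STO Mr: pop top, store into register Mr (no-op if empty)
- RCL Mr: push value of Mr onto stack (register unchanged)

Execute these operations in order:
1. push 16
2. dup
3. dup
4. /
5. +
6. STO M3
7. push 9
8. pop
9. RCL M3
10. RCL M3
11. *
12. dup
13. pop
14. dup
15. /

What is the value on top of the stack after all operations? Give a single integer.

After op 1 (push 16): stack=[16] mem=[0,0,0,0]
After op 2 (dup): stack=[16,16] mem=[0,0,0,0]
After op 3 (dup): stack=[16,16,16] mem=[0,0,0,0]
After op 4 (/): stack=[16,1] mem=[0,0,0,0]
After op 5 (+): stack=[17] mem=[0,0,0,0]
After op 6 (STO M3): stack=[empty] mem=[0,0,0,17]
After op 7 (push 9): stack=[9] mem=[0,0,0,17]
After op 8 (pop): stack=[empty] mem=[0,0,0,17]
After op 9 (RCL M3): stack=[17] mem=[0,0,0,17]
After op 10 (RCL M3): stack=[17,17] mem=[0,0,0,17]
After op 11 (*): stack=[289] mem=[0,0,0,17]
After op 12 (dup): stack=[289,289] mem=[0,0,0,17]
After op 13 (pop): stack=[289] mem=[0,0,0,17]
After op 14 (dup): stack=[289,289] mem=[0,0,0,17]
After op 15 (/): stack=[1] mem=[0,0,0,17]

Answer: 1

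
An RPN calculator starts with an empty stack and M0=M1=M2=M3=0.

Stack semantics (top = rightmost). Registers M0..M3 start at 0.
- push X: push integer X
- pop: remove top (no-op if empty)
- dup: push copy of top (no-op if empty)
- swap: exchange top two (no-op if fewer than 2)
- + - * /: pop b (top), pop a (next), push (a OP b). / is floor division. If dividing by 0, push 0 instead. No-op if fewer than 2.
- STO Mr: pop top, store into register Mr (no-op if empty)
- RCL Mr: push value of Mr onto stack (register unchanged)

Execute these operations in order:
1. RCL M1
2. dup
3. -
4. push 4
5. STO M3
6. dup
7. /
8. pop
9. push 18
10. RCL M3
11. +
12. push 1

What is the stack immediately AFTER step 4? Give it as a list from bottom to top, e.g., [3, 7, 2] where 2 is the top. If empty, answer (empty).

After op 1 (RCL M1): stack=[0] mem=[0,0,0,0]
After op 2 (dup): stack=[0,0] mem=[0,0,0,0]
After op 3 (-): stack=[0] mem=[0,0,0,0]
After op 4 (push 4): stack=[0,4] mem=[0,0,0,0]

[0, 4]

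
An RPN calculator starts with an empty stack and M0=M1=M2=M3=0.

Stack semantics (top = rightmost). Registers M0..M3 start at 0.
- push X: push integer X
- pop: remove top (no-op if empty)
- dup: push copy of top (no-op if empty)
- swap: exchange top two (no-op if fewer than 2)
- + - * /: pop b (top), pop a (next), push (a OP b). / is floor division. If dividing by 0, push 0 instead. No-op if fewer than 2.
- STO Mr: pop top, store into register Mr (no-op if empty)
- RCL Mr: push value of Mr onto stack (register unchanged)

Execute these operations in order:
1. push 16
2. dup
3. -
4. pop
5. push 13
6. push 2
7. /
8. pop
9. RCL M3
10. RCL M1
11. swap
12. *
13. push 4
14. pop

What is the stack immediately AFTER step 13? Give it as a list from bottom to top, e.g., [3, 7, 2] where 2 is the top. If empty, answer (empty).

After op 1 (push 16): stack=[16] mem=[0,0,0,0]
After op 2 (dup): stack=[16,16] mem=[0,0,0,0]
After op 3 (-): stack=[0] mem=[0,0,0,0]
After op 4 (pop): stack=[empty] mem=[0,0,0,0]
After op 5 (push 13): stack=[13] mem=[0,0,0,0]
After op 6 (push 2): stack=[13,2] mem=[0,0,0,0]
After op 7 (/): stack=[6] mem=[0,0,0,0]
After op 8 (pop): stack=[empty] mem=[0,0,0,0]
After op 9 (RCL M3): stack=[0] mem=[0,0,0,0]
After op 10 (RCL M1): stack=[0,0] mem=[0,0,0,0]
After op 11 (swap): stack=[0,0] mem=[0,0,0,0]
After op 12 (*): stack=[0] mem=[0,0,0,0]
After op 13 (push 4): stack=[0,4] mem=[0,0,0,0]

[0, 4]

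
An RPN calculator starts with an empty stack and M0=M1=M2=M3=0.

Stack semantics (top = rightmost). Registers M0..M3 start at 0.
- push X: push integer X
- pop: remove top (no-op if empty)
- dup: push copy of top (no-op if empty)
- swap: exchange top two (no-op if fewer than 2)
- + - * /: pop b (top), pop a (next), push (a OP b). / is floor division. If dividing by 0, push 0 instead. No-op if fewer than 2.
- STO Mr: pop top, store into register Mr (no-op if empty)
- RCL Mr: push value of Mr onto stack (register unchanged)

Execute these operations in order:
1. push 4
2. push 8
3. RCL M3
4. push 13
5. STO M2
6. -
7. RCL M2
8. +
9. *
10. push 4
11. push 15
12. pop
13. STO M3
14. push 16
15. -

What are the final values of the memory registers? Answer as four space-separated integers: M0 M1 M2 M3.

Answer: 0 0 13 4

Derivation:
After op 1 (push 4): stack=[4] mem=[0,0,0,0]
After op 2 (push 8): stack=[4,8] mem=[0,0,0,0]
After op 3 (RCL M3): stack=[4,8,0] mem=[0,0,0,0]
After op 4 (push 13): stack=[4,8,0,13] mem=[0,0,0,0]
After op 5 (STO M2): stack=[4,8,0] mem=[0,0,13,0]
After op 6 (-): stack=[4,8] mem=[0,0,13,0]
After op 7 (RCL M2): stack=[4,8,13] mem=[0,0,13,0]
After op 8 (+): stack=[4,21] mem=[0,0,13,0]
After op 9 (*): stack=[84] mem=[0,0,13,0]
After op 10 (push 4): stack=[84,4] mem=[0,0,13,0]
After op 11 (push 15): stack=[84,4,15] mem=[0,0,13,0]
After op 12 (pop): stack=[84,4] mem=[0,0,13,0]
After op 13 (STO M3): stack=[84] mem=[0,0,13,4]
After op 14 (push 16): stack=[84,16] mem=[0,0,13,4]
After op 15 (-): stack=[68] mem=[0,0,13,4]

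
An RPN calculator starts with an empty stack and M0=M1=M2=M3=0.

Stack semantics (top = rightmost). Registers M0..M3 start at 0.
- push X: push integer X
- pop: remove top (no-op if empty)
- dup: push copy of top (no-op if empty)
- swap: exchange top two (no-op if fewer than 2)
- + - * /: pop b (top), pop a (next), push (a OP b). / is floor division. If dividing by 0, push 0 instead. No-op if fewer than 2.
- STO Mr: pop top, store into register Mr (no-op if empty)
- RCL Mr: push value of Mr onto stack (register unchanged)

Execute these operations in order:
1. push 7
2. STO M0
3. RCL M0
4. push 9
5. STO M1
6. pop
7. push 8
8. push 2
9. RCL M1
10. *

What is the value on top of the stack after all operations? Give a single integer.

Answer: 18

Derivation:
After op 1 (push 7): stack=[7] mem=[0,0,0,0]
After op 2 (STO M0): stack=[empty] mem=[7,0,0,0]
After op 3 (RCL M0): stack=[7] mem=[7,0,0,0]
After op 4 (push 9): stack=[7,9] mem=[7,0,0,0]
After op 5 (STO M1): stack=[7] mem=[7,9,0,0]
After op 6 (pop): stack=[empty] mem=[7,9,0,0]
After op 7 (push 8): stack=[8] mem=[7,9,0,0]
After op 8 (push 2): stack=[8,2] mem=[7,9,0,0]
After op 9 (RCL M1): stack=[8,2,9] mem=[7,9,0,0]
After op 10 (*): stack=[8,18] mem=[7,9,0,0]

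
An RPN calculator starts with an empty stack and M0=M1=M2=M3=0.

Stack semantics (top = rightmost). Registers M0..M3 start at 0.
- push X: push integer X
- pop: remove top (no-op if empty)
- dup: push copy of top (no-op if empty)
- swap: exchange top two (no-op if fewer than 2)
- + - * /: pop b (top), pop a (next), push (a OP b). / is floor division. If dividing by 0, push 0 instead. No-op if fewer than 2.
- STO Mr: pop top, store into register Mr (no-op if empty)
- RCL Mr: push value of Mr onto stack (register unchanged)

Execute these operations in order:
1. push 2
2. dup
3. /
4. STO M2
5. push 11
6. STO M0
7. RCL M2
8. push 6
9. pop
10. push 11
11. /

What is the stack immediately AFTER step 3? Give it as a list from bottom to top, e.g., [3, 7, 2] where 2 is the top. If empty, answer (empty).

After op 1 (push 2): stack=[2] mem=[0,0,0,0]
After op 2 (dup): stack=[2,2] mem=[0,0,0,0]
After op 3 (/): stack=[1] mem=[0,0,0,0]

[1]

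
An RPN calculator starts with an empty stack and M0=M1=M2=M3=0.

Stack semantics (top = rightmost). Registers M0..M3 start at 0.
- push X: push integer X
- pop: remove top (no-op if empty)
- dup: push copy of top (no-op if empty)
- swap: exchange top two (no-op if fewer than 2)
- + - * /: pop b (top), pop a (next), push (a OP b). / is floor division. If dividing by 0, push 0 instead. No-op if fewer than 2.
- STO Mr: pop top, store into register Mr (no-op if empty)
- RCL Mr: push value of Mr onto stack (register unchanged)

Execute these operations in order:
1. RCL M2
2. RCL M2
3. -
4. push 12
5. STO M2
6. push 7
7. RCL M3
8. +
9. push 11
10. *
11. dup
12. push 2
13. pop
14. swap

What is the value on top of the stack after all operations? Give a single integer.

After op 1 (RCL M2): stack=[0] mem=[0,0,0,0]
After op 2 (RCL M2): stack=[0,0] mem=[0,0,0,0]
After op 3 (-): stack=[0] mem=[0,0,0,0]
After op 4 (push 12): stack=[0,12] mem=[0,0,0,0]
After op 5 (STO M2): stack=[0] mem=[0,0,12,0]
After op 6 (push 7): stack=[0,7] mem=[0,0,12,0]
After op 7 (RCL M3): stack=[0,7,0] mem=[0,0,12,0]
After op 8 (+): stack=[0,7] mem=[0,0,12,0]
After op 9 (push 11): stack=[0,7,11] mem=[0,0,12,0]
After op 10 (*): stack=[0,77] mem=[0,0,12,0]
After op 11 (dup): stack=[0,77,77] mem=[0,0,12,0]
After op 12 (push 2): stack=[0,77,77,2] mem=[0,0,12,0]
After op 13 (pop): stack=[0,77,77] mem=[0,0,12,0]
After op 14 (swap): stack=[0,77,77] mem=[0,0,12,0]

Answer: 77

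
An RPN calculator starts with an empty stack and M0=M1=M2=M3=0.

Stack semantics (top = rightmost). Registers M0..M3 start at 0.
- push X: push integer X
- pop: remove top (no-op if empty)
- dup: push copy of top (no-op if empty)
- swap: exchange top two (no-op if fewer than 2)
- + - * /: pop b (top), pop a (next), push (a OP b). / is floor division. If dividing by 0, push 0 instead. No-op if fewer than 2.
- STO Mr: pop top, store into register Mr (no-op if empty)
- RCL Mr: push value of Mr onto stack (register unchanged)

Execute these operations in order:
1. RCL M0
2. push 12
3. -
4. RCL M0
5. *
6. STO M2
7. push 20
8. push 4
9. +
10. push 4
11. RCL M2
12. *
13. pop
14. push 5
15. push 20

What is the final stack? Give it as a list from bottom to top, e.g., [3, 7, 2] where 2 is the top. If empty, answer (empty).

Answer: [24, 5, 20]

Derivation:
After op 1 (RCL M0): stack=[0] mem=[0,0,0,0]
After op 2 (push 12): stack=[0,12] mem=[0,0,0,0]
After op 3 (-): stack=[-12] mem=[0,0,0,0]
After op 4 (RCL M0): stack=[-12,0] mem=[0,0,0,0]
After op 5 (*): stack=[0] mem=[0,0,0,0]
After op 6 (STO M2): stack=[empty] mem=[0,0,0,0]
After op 7 (push 20): stack=[20] mem=[0,0,0,0]
After op 8 (push 4): stack=[20,4] mem=[0,0,0,0]
After op 9 (+): stack=[24] mem=[0,0,0,0]
After op 10 (push 4): stack=[24,4] mem=[0,0,0,0]
After op 11 (RCL M2): stack=[24,4,0] mem=[0,0,0,0]
After op 12 (*): stack=[24,0] mem=[0,0,0,0]
After op 13 (pop): stack=[24] mem=[0,0,0,0]
After op 14 (push 5): stack=[24,5] mem=[0,0,0,0]
After op 15 (push 20): stack=[24,5,20] mem=[0,0,0,0]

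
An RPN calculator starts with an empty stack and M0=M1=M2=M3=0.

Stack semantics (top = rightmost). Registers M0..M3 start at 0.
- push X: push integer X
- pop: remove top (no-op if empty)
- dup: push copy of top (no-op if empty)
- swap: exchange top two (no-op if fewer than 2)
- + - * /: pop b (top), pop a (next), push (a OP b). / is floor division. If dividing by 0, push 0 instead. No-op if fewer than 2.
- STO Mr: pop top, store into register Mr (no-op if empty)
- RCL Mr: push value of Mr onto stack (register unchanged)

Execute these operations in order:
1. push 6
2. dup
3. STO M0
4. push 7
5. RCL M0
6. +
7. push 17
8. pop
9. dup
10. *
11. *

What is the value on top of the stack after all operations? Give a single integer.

Answer: 1014

Derivation:
After op 1 (push 6): stack=[6] mem=[0,0,0,0]
After op 2 (dup): stack=[6,6] mem=[0,0,0,0]
After op 3 (STO M0): stack=[6] mem=[6,0,0,0]
After op 4 (push 7): stack=[6,7] mem=[6,0,0,0]
After op 5 (RCL M0): stack=[6,7,6] mem=[6,0,0,0]
After op 6 (+): stack=[6,13] mem=[6,0,0,0]
After op 7 (push 17): stack=[6,13,17] mem=[6,0,0,0]
After op 8 (pop): stack=[6,13] mem=[6,0,0,0]
After op 9 (dup): stack=[6,13,13] mem=[6,0,0,0]
After op 10 (*): stack=[6,169] mem=[6,0,0,0]
After op 11 (*): stack=[1014] mem=[6,0,0,0]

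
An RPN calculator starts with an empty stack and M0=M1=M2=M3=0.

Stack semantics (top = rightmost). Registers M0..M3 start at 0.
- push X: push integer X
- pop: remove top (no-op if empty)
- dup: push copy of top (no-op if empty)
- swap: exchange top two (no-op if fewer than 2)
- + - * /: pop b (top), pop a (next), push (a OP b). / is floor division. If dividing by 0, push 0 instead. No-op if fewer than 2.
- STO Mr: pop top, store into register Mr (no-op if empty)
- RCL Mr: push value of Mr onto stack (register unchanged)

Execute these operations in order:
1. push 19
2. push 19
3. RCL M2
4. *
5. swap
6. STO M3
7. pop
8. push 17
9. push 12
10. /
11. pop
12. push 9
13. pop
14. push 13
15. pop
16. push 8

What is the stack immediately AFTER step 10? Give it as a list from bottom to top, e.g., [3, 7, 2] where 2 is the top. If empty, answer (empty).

After op 1 (push 19): stack=[19] mem=[0,0,0,0]
After op 2 (push 19): stack=[19,19] mem=[0,0,0,0]
After op 3 (RCL M2): stack=[19,19,0] mem=[0,0,0,0]
After op 4 (*): stack=[19,0] mem=[0,0,0,0]
After op 5 (swap): stack=[0,19] mem=[0,0,0,0]
After op 6 (STO M3): stack=[0] mem=[0,0,0,19]
After op 7 (pop): stack=[empty] mem=[0,0,0,19]
After op 8 (push 17): stack=[17] mem=[0,0,0,19]
After op 9 (push 12): stack=[17,12] mem=[0,0,0,19]
After op 10 (/): stack=[1] mem=[0,0,0,19]

[1]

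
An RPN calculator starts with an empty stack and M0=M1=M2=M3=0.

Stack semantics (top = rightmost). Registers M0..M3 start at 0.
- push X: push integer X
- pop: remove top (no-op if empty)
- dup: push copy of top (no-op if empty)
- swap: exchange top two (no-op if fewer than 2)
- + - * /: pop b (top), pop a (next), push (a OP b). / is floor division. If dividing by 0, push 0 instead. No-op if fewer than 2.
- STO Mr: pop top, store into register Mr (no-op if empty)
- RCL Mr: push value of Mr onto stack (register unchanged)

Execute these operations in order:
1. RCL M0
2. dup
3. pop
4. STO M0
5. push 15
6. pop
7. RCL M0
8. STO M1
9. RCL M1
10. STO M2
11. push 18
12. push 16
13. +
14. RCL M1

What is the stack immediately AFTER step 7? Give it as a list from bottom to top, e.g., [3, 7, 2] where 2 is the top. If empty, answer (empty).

After op 1 (RCL M0): stack=[0] mem=[0,0,0,0]
After op 2 (dup): stack=[0,0] mem=[0,0,0,0]
After op 3 (pop): stack=[0] mem=[0,0,0,0]
After op 4 (STO M0): stack=[empty] mem=[0,0,0,0]
After op 5 (push 15): stack=[15] mem=[0,0,0,0]
After op 6 (pop): stack=[empty] mem=[0,0,0,0]
After op 7 (RCL M0): stack=[0] mem=[0,0,0,0]

[0]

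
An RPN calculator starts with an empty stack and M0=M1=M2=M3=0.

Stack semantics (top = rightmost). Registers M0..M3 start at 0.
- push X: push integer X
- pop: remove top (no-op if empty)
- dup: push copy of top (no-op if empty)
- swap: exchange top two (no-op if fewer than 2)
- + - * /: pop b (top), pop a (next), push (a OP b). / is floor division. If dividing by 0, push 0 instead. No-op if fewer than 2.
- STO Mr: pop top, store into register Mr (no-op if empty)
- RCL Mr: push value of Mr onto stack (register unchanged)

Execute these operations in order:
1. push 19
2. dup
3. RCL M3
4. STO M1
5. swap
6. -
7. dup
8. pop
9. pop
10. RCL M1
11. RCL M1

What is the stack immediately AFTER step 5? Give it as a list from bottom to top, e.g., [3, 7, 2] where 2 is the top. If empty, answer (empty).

After op 1 (push 19): stack=[19] mem=[0,0,0,0]
After op 2 (dup): stack=[19,19] mem=[0,0,0,0]
After op 3 (RCL M3): stack=[19,19,0] mem=[0,0,0,0]
After op 4 (STO M1): stack=[19,19] mem=[0,0,0,0]
After op 5 (swap): stack=[19,19] mem=[0,0,0,0]

[19, 19]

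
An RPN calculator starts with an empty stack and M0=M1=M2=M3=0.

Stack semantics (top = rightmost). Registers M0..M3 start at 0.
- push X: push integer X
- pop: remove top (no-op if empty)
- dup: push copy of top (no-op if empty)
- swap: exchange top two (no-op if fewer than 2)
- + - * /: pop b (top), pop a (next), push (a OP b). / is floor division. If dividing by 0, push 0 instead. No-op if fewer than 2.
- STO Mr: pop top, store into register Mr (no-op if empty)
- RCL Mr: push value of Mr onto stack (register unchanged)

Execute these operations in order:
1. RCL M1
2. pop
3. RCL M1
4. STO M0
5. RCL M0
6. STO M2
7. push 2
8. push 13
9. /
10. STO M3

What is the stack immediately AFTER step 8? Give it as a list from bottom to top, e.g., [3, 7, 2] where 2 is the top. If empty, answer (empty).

After op 1 (RCL M1): stack=[0] mem=[0,0,0,0]
After op 2 (pop): stack=[empty] mem=[0,0,0,0]
After op 3 (RCL M1): stack=[0] mem=[0,0,0,0]
After op 4 (STO M0): stack=[empty] mem=[0,0,0,0]
After op 5 (RCL M0): stack=[0] mem=[0,0,0,0]
After op 6 (STO M2): stack=[empty] mem=[0,0,0,0]
After op 7 (push 2): stack=[2] mem=[0,0,0,0]
After op 8 (push 13): stack=[2,13] mem=[0,0,0,0]

[2, 13]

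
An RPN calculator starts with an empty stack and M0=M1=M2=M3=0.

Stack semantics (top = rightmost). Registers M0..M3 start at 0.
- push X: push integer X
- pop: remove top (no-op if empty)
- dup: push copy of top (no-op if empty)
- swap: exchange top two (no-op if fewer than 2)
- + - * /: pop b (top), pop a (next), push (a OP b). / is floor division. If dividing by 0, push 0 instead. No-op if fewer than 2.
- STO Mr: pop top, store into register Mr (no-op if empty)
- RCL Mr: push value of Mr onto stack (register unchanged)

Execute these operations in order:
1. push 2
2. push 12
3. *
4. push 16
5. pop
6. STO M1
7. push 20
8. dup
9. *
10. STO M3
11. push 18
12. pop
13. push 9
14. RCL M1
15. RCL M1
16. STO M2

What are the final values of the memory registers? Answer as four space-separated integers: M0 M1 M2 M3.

After op 1 (push 2): stack=[2] mem=[0,0,0,0]
After op 2 (push 12): stack=[2,12] mem=[0,0,0,0]
After op 3 (*): stack=[24] mem=[0,0,0,0]
After op 4 (push 16): stack=[24,16] mem=[0,0,0,0]
After op 5 (pop): stack=[24] mem=[0,0,0,0]
After op 6 (STO M1): stack=[empty] mem=[0,24,0,0]
After op 7 (push 20): stack=[20] mem=[0,24,0,0]
After op 8 (dup): stack=[20,20] mem=[0,24,0,0]
After op 9 (*): stack=[400] mem=[0,24,0,0]
After op 10 (STO M3): stack=[empty] mem=[0,24,0,400]
After op 11 (push 18): stack=[18] mem=[0,24,0,400]
After op 12 (pop): stack=[empty] mem=[0,24,0,400]
After op 13 (push 9): stack=[9] mem=[0,24,0,400]
After op 14 (RCL M1): stack=[9,24] mem=[0,24,0,400]
After op 15 (RCL M1): stack=[9,24,24] mem=[0,24,0,400]
After op 16 (STO M2): stack=[9,24] mem=[0,24,24,400]

Answer: 0 24 24 400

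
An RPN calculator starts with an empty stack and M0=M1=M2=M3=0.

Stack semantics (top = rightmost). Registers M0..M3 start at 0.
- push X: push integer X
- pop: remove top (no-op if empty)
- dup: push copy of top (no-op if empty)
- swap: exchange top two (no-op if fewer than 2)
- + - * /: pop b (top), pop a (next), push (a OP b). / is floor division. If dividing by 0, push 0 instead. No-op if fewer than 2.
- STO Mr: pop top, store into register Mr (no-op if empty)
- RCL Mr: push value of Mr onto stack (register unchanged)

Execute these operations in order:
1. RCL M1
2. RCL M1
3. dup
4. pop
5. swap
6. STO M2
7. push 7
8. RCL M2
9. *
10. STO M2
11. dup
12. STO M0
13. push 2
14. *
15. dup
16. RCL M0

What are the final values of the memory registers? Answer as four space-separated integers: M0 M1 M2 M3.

After op 1 (RCL M1): stack=[0] mem=[0,0,0,0]
After op 2 (RCL M1): stack=[0,0] mem=[0,0,0,0]
After op 3 (dup): stack=[0,0,0] mem=[0,0,0,0]
After op 4 (pop): stack=[0,0] mem=[0,0,0,0]
After op 5 (swap): stack=[0,0] mem=[0,0,0,0]
After op 6 (STO M2): stack=[0] mem=[0,0,0,0]
After op 7 (push 7): stack=[0,7] mem=[0,0,0,0]
After op 8 (RCL M2): stack=[0,7,0] mem=[0,0,0,0]
After op 9 (*): stack=[0,0] mem=[0,0,0,0]
After op 10 (STO M2): stack=[0] mem=[0,0,0,0]
After op 11 (dup): stack=[0,0] mem=[0,0,0,0]
After op 12 (STO M0): stack=[0] mem=[0,0,0,0]
After op 13 (push 2): stack=[0,2] mem=[0,0,0,0]
After op 14 (*): stack=[0] mem=[0,0,0,0]
After op 15 (dup): stack=[0,0] mem=[0,0,0,0]
After op 16 (RCL M0): stack=[0,0,0] mem=[0,0,0,0]

Answer: 0 0 0 0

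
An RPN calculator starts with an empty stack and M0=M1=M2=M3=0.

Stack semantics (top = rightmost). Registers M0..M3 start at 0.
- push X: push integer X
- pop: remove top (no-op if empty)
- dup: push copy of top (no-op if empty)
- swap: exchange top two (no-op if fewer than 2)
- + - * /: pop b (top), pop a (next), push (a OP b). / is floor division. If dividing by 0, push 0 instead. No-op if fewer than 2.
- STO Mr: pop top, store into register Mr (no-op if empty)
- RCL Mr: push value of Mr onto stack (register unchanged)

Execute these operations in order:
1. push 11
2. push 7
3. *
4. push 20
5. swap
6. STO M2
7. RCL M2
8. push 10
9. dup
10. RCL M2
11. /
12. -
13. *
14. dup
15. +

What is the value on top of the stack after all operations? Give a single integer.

After op 1 (push 11): stack=[11] mem=[0,0,0,0]
After op 2 (push 7): stack=[11,7] mem=[0,0,0,0]
After op 3 (*): stack=[77] mem=[0,0,0,0]
After op 4 (push 20): stack=[77,20] mem=[0,0,0,0]
After op 5 (swap): stack=[20,77] mem=[0,0,0,0]
After op 6 (STO M2): stack=[20] mem=[0,0,77,0]
After op 7 (RCL M2): stack=[20,77] mem=[0,0,77,0]
After op 8 (push 10): stack=[20,77,10] mem=[0,0,77,0]
After op 9 (dup): stack=[20,77,10,10] mem=[0,0,77,0]
After op 10 (RCL M2): stack=[20,77,10,10,77] mem=[0,0,77,0]
After op 11 (/): stack=[20,77,10,0] mem=[0,0,77,0]
After op 12 (-): stack=[20,77,10] mem=[0,0,77,0]
After op 13 (*): stack=[20,770] mem=[0,0,77,0]
After op 14 (dup): stack=[20,770,770] mem=[0,0,77,0]
After op 15 (+): stack=[20,1540] mem=[0,0,77,0]

Answer: 1540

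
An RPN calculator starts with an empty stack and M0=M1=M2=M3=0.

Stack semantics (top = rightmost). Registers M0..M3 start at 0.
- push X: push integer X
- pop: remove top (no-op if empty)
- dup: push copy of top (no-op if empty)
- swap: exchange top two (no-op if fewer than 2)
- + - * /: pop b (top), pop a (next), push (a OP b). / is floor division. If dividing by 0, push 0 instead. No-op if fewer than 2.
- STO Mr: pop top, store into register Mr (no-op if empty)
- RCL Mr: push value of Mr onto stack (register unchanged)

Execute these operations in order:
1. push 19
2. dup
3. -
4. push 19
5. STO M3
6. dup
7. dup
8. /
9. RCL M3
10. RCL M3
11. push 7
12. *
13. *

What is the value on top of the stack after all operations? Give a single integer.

Answer: 2527

Derivation:
After op 1 (push 19): stack=[19] mem=[0,0,0,0]
After op 2 (dup): stack=[19,19] mem=[0,0,0,0]
After op 3 (-): stack=[0] mem=[0,0,0,0]
After op 4 (push 19): stack=[0,19] mem=[0,0,0,0]
After op 5 (STO M3): stack=[0] mem=[0,0,0,19]
After op 6 (dup): stack=[0,0] mem=[0,0,0,19]
After op 7 (dup): stack=[0,0,0] mem=[0,0,0,19]
After op 8 (/): stack=[0,0] mem=[0,0,0,19]
After op 9 (RCL M3): stack=[0,0,19] mem=[0,0,0,19]
After op 10 (RCL M3): stack=[0,0,19,19] mem=[0,0,0,19]
After op 11 (push 7): stack=[0,0,19,19,7] mem=[0,0,0,19]
After op 12 (*): stack=[0,0,19,133] mem=[0,0,0,19]
After op 13 (*): stack=[0,0,2527] mem=[0,0,0,19]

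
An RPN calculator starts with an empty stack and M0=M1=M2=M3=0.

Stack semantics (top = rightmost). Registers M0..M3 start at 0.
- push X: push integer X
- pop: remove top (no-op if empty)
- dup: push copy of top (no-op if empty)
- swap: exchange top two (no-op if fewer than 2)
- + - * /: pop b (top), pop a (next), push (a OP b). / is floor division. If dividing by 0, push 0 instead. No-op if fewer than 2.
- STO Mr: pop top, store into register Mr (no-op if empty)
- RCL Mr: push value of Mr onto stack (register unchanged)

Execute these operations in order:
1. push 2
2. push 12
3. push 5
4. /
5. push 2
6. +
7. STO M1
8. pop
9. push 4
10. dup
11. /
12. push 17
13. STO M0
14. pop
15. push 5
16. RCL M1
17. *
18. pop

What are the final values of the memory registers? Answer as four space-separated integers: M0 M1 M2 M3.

After op 1 (push 2): stack=[2] mem=[0,0,0,0]
After op 2 (push 12): stack=[2,12] mem=[0,0,0,0]
After op 3 (push 5): stack=[2,12,5] mem=[0,0,0,0]
After op 4 (/): stack=[2,2] mem=[0,0,0,0]
After op 5 (push 2): stack=[2,2,2] mem=[0,0,0,0]
After op 6 (+): stack=[2,4] mem=[0,0,0,0]
After op 7 (STO M1): stack=[2] mem=[0,4,0,0]
After op 8 (pop): stack=[empty] mem=[0,4,0,0]
After op 9 (push 4): stack=[4] mem=[0,4,0,0]
After op 10 (dup): stack=[4,4] mem=[0,4,0,0]
After op 11 (/): stack=[1] mem=[0,4,0,0]
After op 12 (push 17): stack=[1,17] mem=[0,4,0,0]
After op 13 (STO M0): stack=[1] mem=[17,4,0,0]
After op 14 (pop): stack=[empty] mem=[17,4,0,0]
After op 15 (push 5): stack=[5] mem=[17,4,0,0]
After op 16 (RCL M1): stack=[5,4] mem=[17,4,0,0]
After op 17 (*): stack=[20] mem=[17,4,0,0]
After op 18 (pop): stack=[empty] mem=[17,4,0,0]

Answer: 17 4 0 0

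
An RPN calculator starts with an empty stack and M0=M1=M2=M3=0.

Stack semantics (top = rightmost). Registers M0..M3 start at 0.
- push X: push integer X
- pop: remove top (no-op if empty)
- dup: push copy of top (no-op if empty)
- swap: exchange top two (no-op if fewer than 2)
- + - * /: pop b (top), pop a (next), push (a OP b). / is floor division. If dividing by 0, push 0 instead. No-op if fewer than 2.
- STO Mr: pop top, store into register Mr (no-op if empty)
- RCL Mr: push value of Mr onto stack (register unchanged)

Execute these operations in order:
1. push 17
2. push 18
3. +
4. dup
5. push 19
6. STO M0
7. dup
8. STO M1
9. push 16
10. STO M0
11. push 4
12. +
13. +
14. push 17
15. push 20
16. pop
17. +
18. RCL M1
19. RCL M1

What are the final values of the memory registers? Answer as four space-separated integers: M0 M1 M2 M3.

After op 1 (push 17): stack=[17] mem=[0,0,0,0]
After op 2 (push 18): stack=[17,18] mem=[0,0,0,0]
After op 3 (+): stack=[35] mem=[0,0,0,0]
After op 4 (dup): stack=[35,35] mem=[0,0,0,0]
After op 5 (push 19): stack=[35,35,19] mem=[0,0,0,0]
After op 6 (STO M0): stack=[35,35] mem=[19,0,0,0]
After op 7 (dup): stack=[35,35,35] mem=[19,0,0,0]
After op 8 (STO M1): stack=[35,35] mem=[19,35,0,0]
After op 9 (push 16): stack=[35,35,16] mem=[19,35,0,0]
After op 10 (STO M0): stack=[35,35] mem=[16,35,0,0]
After op 11 (push 4): stack=[35,35,4] mem=[16,35,0,0]
After op 12 (+): stack=[35,39] mem=[16,35,0,0]
After op 13 (+): stack=[74] mem=[16,35,0,0]
After op 14 (push 17): stack=[74,17] mem=[16,35,0,0]
After op 15 (push 20): stack=[74,17,20] mem=[16,35,0,0]
After op 16 (pop): stack=[74,17] mem=[16,35,0,0]
After op 17 (+): stack=[91] mem=[16,35,0,0]
After op 18 (RCL M1): stack=[91,35] mem=[16,35,0,0]
After op 19 (RCL M1): stack=[91,35,35] mem=[16,35,0,0]

Answer: 16 35 0 0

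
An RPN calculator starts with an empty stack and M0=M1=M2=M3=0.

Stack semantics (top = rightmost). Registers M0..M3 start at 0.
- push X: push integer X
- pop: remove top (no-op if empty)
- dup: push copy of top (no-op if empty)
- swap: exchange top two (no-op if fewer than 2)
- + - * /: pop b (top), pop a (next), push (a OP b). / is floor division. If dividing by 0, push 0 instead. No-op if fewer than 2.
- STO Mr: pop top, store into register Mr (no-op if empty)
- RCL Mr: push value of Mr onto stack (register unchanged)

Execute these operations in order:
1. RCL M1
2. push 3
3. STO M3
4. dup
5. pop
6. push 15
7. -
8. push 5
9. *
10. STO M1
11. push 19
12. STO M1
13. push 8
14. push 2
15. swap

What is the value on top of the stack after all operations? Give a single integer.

Answer: 8

Derivation:
After op 1 (RCL M1): stack=[0] mem=[0,0,0,0]
After op 2 (push 3): stack=[0,3] mem=[0,0,0,0]
After op 3 (STO M3): stack=[0] mem=[0,0,0,3]
After op 4 (dup): stack=[0,0] mem=[0,0,0,3]
After op 5 (pop): stack=[0] mem=[0,0,0,3]
After op 6 (push 15): stack=[0,15] mem=[0,0,0,3]
After op 7 (-): stack=[-15] mem=[0,0,0,3]
After op 8 (push 5): stack=[-15,5] mem=[0,0,0,3]
After op 9 (*): stack=[-75] mem=[0,0,0,3]
After op 10 (STO M1): stack=[empty] mem=[0,-75,0,3]
After op 11 (push 19): stack=[19] mem=[0,-75,0,3]
After op 12 (STO M1): stack=[empty] mem=[0,19,0,3]
After op 13 (push 8): stack=[8] mem=[0,19,0,3]
After op 14 (push 2): stack=[8,2] mem=[0,19,0,3]
After op 15 (swap): stack=[2,8] mem=[0,19,0,3]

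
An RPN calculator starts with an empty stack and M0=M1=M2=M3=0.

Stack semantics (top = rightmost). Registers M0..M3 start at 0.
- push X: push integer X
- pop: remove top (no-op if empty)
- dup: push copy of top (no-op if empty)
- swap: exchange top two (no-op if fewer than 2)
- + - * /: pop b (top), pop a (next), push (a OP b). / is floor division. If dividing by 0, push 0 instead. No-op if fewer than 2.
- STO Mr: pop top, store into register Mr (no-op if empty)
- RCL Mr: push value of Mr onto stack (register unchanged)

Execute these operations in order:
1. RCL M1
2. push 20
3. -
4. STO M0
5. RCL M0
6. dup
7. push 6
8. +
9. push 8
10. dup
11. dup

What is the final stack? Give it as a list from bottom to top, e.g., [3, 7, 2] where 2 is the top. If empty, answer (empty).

After op 1 (RCL M1): stack=[0] mem=[0,0,0,0]
After op 2 (push 20): stack=[0,20] mem=[0,0,0,0]
After op 3 (-): stack=[-20] mem=[0,0,0,0]
After op 4 (STO M0): stack=[empty] mem=[-20,0,0,0]
After op 5 (RCL M0): stack=[-20] mem=[-20,0,0,0]
After op 6 (dup): stack=[-20,-20] mem=[-20,0,0,0]
After op 7 (push 6): stack=[-20,-20,6] mem=[-20,0,0,0]
After op 8 (+): stack=[-20,-14] mem=[-20,0,0,0]
After op 9 (push 8): stack=[-20,-14,8] mem=[-20,0,0,0]
After op 10 (dup): stack=[-20,-14,8,8] mem=[-20,0,0,0]
After op 11 (dup): stack=[-20,-14,8,8,8] mem=[-20,0,0,0]

Answer: [-20, -14, 8, 8, 8]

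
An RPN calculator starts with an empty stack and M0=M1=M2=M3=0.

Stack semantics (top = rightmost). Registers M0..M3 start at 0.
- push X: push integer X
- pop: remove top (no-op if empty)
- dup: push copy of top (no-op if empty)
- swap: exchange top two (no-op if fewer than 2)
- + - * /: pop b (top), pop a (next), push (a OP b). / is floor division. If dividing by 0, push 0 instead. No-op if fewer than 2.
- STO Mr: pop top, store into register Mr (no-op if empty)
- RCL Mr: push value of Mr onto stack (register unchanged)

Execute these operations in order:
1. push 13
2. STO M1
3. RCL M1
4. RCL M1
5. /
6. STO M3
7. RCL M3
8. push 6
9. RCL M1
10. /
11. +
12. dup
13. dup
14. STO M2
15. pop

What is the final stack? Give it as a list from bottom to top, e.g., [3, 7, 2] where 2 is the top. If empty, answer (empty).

After op 1 (push 13): stack=[13] mem=[0,0,0,0]
After op 2 (STO M1): stack=[empty] mem=[0,13,0,0]
After op 3 (RCL M1): stack=[13] mem=[0,13,0,0]
After op 4 (RCL M1): stack=[13,13] mem=[0,13,0,0]
After op 5 (/): stack=[1] mem=[0,13,0,0]
After op 6 (STO M3): stack=[empty] mem=[0,13,0,1]
After op 7 (RCL M3): stack=[1] mem=[0,13,0,1]
After op 8 (push 6): stack=[1,6] mem=[0,13,0,1]
After op 9 (RCL M1): stack=[1,6,13] mem=[0,13,0,1]
After op 10 (/): stack=[1,0] mem=[0,13,0,1]
After op 11 (+): stack=[1] mem=[0,13,0,1]
After op 12 (dup): stack=[1,1] mem=[0,13,0,1]
After op 13 (dup): stack=[1,1,1] mem=[0,13,0,1]
After op 14 (STO M2): stack=[1,1] mem=[0,13,1,1]
After op 15 (pop): stack=[1] mem=[0,13,1,1]

Answer: [1]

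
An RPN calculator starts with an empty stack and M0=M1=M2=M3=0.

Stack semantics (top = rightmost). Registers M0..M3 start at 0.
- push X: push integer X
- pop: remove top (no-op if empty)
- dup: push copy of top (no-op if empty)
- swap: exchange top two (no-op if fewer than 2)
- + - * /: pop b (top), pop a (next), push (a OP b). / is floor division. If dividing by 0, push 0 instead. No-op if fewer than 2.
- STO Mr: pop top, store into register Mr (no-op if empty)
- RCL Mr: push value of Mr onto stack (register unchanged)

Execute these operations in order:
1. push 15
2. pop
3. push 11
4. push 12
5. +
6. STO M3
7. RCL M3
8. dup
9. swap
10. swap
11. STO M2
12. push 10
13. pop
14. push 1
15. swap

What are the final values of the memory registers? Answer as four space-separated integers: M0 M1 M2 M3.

Answer: 0 0 23 23

Derivation:
After op 1 (push 15): stack=[15] mem=[0,0,0,0]
After op 2 (pop): stack=[empty] mem=[0,0,0,0]
After op 3 (push 11): stack=[11] mem=[0,0,0,0]
After op 4 (push 12): stack=[11,12] mem=[0,0,0,0]
After op 5 (+): stack=[23] mem=[0,0,0,0]
After op 6 (STO M3): stack=[empty] mem=[0,0,0,23]
After op 7 (RCL M3): stack=[23] mem=[0,0,0,23]
After op 8 (dup): stack=[23,23] mem=[0,0,0,23]
After op 9 (swap): stack=[23,23] mem=[0,0,0,23]
After op 10 (swap): stack=[23,23] mem=[0,0,0,23]
After op 11 (STO M2): stack=[23] mem=[0,0,23,23]
After op 12 (push 10): stack=[23,10] mem=[0,0,23,23]
After op 13 (pop): stack=[23] mem=[0,0,23,23]
After op 14 (push 1): stack=[23,1] mem=[0,0,23,23]
After op 15 (swap): stack=[1,23] mem=[0,0,23,23]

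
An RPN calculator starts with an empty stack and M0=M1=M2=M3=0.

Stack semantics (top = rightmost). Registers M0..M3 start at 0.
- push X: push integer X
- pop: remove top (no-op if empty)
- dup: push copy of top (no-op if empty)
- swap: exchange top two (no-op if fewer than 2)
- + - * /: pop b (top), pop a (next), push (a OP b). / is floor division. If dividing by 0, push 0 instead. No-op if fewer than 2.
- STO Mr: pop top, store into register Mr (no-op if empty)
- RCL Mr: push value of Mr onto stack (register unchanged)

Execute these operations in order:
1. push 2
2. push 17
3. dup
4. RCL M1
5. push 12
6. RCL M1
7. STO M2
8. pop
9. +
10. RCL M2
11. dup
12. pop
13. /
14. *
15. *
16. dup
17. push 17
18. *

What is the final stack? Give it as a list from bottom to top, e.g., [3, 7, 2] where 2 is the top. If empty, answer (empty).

Answer: [0, 0]

Derivation:
After op 1 (push 2): stack=[2] mem=[0,0,0,0]
After op 2 (push 17): stack=[2,17] mem=[0,0,0,0]
After op 3 (dup): stack=[2,17,17] mem=[0,0,0,0]
After op 4 (RCL M1): stack=[2,17,17,0] mem=[0,0,0,0]
After op 5 (push 12): stack=[2,17,17,0,12] mem=[0,0,0,0]
After op 6 (RCL M1): stack=[2,17,17,0,12,0] mem=[0,0,0,0]
After op 7 (STO M2): stack=[2,17,17,0,12] mem=[0,0,0,0]
After op 8 (pop): stack=[2,17,17,0] mem=[0,0,0,0]
After op 9 (+): stack=[2,17,17] mem=[0,0,0,0]
After op 10 (RCL M2): stack=[2,17,17,0] mem=[0,0,0,0]
After op 11 (dup): stack=[2,17,17,0,0] mem=[0,0,0,0]
After op 12 (pop): stack=[2,17,17,0] mem=[0,0,0,0]
After op 13 (/): stack=[2,17,0] mem=[0,0,0,0]
After op 14 (*): stack=[2,0] mem=[0,0,0,0]
After op 15 (*): stack=[0] mem=[0,0,0,0]
After op 16 (dup): stack=[0,0] mem=[0,0,0,0]
After op 17 (push 17): stack=[0,0,17] mem=[0,0,0,0]
After op 18 (*): stack=[0,0] mem=[0,0,0,0]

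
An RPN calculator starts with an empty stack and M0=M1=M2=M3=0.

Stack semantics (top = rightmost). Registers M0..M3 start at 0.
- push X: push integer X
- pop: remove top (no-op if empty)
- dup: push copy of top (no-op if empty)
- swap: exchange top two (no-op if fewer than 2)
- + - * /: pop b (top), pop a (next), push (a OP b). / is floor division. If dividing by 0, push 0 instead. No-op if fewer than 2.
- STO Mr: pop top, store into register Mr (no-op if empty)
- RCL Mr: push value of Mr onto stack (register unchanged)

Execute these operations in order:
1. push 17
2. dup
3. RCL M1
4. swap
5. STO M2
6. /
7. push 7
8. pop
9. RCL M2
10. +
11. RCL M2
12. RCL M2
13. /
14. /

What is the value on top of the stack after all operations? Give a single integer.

After op 1 (push 17): stack=[17] mem=[0,0,0,0]
After op 2 (dup): stack=[17,17] mem=[0,0,0,0]
After op 3 (RCL M1): stack=[17,17,0] mem=[0,0,0,0]
After op 4 (swap): stack=[17,0,17] mem=[0,0,0,0]
After op 5 (STO M2): stack=[17,0] mem=[0,0,17,0]
After op 6 (/): stack=[0] mem=[0,0,17,0]
After op 7 (push 7): stack=[0,7] mem=[0,0,17,0]
After op 8 (pop): stack=[0] mem=[0,0,17,0]
After op 9 (RCL M2): stack=[0,17] mem=[0,0,17,0]
After op 10 (+): stack=[17] mem=[0,0,17,0]
After op 11 (RCL M2): stack=[17,17] mem=[0,0,17,0]
After op 12 (RCL M2): stack=[17,17,17] mem=[0,0,17,0]
After op 13 (/): stack=[17,1] mem=[0,0,17,0]
After op 14 (/): stack=[17] mem=[0,0,17,0]

Answer: 17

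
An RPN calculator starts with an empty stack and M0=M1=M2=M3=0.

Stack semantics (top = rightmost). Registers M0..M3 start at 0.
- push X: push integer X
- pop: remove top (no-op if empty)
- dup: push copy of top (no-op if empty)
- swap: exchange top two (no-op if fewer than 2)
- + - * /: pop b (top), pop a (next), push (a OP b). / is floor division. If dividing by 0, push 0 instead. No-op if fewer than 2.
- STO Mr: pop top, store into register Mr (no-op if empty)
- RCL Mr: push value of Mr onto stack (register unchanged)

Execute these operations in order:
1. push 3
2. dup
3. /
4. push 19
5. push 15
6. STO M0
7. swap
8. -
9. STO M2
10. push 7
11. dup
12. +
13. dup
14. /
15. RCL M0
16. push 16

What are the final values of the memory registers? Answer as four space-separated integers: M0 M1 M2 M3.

After op 1 (push 3): stack=[3] mem=[0,0,0,0]
After op 2 (dup): stack=[3,3] mem=[0,0,0,0]
After op 3 (/): stack=[1] mem=[0,0,0,0]
After op 4 (push 19): stack=[1,19] mem=[0,0,0,0]
After op 5 (push 15): stack=[1,19,15] mem=[0,0,0,0]
After op 6 (STO M0): stack=[1,19] mem=[15,0,0,0]
After op 7 (swap): stack=[19,1] mem=[15,0,0,0]
After op 8 (-): stack=[18] mem=[15,0,0,0]
After op 9 (STO M2): stack=[empty] mem=[15,0,18,0]
After op 10 (push 7): stack=[7] mem=[15,0,18,0]
After op 11 (dup): stack=[7,7] mem=[15,0,18,0]
After op 12 (+): stack=[14] mem=[15,0,18,0]
After op 13 (dup): stack=[14,14] mem=[15,0,18,0]
After op 14 (/): stack=[1] mem=[15,0,18,0]
After op 15 (RCL M0): stack=[1,15] mem=[15,0,18,0]
After op 16 (push 16): stack=[1,15,16] mem=[15,0,18,0]

Answer: 15 0 18 0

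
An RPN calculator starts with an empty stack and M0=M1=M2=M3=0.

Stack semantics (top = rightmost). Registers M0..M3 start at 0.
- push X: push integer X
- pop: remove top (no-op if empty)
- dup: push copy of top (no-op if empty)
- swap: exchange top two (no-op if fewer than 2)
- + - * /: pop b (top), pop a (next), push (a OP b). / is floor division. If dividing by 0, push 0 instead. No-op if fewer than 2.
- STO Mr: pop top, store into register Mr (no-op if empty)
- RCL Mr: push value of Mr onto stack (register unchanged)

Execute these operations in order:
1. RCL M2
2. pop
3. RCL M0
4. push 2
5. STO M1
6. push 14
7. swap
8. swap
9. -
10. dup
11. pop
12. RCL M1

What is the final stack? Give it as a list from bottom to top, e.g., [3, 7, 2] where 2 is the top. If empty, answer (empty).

Answer: [-14, 2]

Derivation:
After op 1 (RCL M2): stack=[0] mem=[0,0,0,0]
After op 2 (pop): stack=[empty] mem=[0,0,0,0]
After op 3 (RCL M0): stack=[0] mem=[0,0,0,0]
After op 4 (push 2): stack=[0,2] mem=[0,0,0,0]
After op 5 (STO M1): stack=[0] mem=[0,2,0,0]
After op 6 (push 14): stack=[0,14] mem=[0,2,0,0]
After op 7 (swap): stack=[14,0] mem=[0,2,0,0]
After op 8 (swap): stack=[0,14] mem=[0,2,0,0]
After op 9 (-): stack=[-14] mem=[0,2,0,0]
After op 10 (dup): stack=[-14,-14] mem=[0,2,0,0]
After op 11 (pop): stack=[-14] mem=[0,2,0,0]
After op 12 (RCL M1): stack=[-14,2] mem=[0,2,0,0]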